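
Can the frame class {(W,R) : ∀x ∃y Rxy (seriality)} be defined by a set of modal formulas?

Definable; □p → ◇p defines it

Yes: it is seriality, defined by the D schema □p → ◇p.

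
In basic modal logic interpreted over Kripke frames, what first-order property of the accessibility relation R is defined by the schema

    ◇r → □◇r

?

Suppose ◇r→□◇r is valid. Take Rxy, Rxz and set V(r)={y}. Then ◇r at x, so □◇r at x, so ◇r at z, so some w with Rzw has r; w=y, i.e. Rzy. By symmetry of the argument, Ryz.
Conversely, any frame satisfying ∀x ∀y ∀z (Rxy ∧ Rxz → Ryz) validates the schema.
Frame condition: ∀x ∀y ∀z (Rxy ∧ Rxz → Ryz).

the Euclidean property: ∀x ∀y ∀z (Rxy ∧ Rxz → Ryz)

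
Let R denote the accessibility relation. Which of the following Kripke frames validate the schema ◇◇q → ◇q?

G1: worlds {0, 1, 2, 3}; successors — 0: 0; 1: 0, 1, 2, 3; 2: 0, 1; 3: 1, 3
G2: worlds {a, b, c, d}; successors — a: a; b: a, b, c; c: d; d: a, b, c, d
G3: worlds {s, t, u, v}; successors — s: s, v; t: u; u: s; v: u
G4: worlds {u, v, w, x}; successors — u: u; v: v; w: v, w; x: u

Frame correspondent (Sahlqvist): ∀x ∀y ∀z (Rxy ∧ Ryz → Rxz) — i.e. transitivity.
G1: fails — R31 and R10 but not R30.
G2: fails — Rbc and Rcd but not Rbd.
G3: fails — Rus and Rsv but not Ruv.
G4: holds.
Valid on: G4.

G4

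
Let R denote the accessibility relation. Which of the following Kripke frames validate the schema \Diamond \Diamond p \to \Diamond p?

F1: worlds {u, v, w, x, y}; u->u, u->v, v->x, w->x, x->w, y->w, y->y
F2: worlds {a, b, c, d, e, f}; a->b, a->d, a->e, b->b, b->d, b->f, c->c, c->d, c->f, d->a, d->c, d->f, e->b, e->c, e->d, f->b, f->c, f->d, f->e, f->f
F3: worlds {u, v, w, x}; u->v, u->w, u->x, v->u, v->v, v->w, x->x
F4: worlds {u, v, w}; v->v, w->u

F4

Frame correspondent (Sahlqvist): \forall x \forall y \forall z (Rxy \wedge Ryz \to Rxz) — i.e. transitivity.
F1: fails — Ruv and Rvx but not Rux.
F2: fails — Rcd and Rda but not Rca.
F3: fails — Ruv and Rvu but not Ruu.
F4: holds.
Valid on: F4.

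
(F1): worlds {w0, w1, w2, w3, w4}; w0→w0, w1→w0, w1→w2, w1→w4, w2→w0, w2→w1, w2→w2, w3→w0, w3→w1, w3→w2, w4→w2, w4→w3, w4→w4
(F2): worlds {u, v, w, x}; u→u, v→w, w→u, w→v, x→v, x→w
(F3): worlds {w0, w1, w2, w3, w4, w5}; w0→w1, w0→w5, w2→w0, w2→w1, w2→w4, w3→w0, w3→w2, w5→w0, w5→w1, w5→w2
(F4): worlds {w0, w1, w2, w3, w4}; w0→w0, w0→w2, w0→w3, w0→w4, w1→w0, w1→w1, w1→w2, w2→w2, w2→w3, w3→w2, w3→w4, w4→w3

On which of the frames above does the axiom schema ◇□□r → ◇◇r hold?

(F1), (F2), (F4)

This is the axiom for a generalized confluence (Geach) condition; its first-order frame correspondent is ∀x ∀y (xRy → ∃w (yR²w ∧ xR²w)).
(F1): satisfies the condition.
(F2): satisfies the condition.
(F3): fails — w0Rw1 but no w with w1R²w and w0R²w.
(F4): satisfies the condition.
Valid on: (F1), (F2), (F4).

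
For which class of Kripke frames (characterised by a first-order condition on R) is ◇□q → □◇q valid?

Convergence

This is the .2 axiom.
Its frame correspondent is convergence — ∀x ∀y ∀z (Rxy ∧ Rxz → ∃w (Ryw ∧ Rzw)).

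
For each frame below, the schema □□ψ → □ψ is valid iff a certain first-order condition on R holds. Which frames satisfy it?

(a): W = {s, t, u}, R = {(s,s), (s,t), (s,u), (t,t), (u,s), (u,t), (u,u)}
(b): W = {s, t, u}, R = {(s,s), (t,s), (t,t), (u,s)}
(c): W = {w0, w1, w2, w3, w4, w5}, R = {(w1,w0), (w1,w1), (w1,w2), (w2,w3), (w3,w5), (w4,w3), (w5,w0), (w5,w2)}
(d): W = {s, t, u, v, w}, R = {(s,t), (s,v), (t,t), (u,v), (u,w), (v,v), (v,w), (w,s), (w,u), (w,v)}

Frame correspondent (Sahlqvist): ∀x ∀y (Rxy → ∃z (Rxz ∧ Rzy)) — i.e. density.
(a): condition met.
(b): condition met.
(c): fails — Rw3w5 but no z with Rw3z and Rzw5.
(d): fails — Rwu but no z with Rwz and Rzu.
Valid on: (a), (b).

(a), (b)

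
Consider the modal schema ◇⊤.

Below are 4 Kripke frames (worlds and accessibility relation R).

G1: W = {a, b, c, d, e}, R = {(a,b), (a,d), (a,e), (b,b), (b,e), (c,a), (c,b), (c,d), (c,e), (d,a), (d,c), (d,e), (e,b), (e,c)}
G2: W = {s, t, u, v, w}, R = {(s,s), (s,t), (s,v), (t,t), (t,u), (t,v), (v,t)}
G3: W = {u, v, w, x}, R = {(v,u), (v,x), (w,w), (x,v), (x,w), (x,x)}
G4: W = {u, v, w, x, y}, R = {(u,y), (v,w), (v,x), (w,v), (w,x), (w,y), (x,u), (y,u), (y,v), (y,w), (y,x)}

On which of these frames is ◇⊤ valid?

G1, G4

Frame correspondent (Sahlqvist): ∀x ∃y Rxy — i.e. seriality.
G1: satisfies the condition.
G2: fails — world u has no successor.
G3: fails — world u has no successor.
G4: satisfies the condition.
Valid on: G1, G4.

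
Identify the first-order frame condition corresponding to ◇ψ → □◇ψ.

Suppose ◇ψ→□◇ψ is valid. Take Rxy, Rxz and set V(ψ)={y}. Then ◇ψ at x, so □◇ψ at x, so ◇ψ at z, so some w with Rzw has ψ; w=y, i.e. Rzy. By symmetry of the argument, Ryz.
The converse is a direct semantic check.
Frame condition: ∀x ∀y ∀z (Rxy ∧ Rxz → Ryz).

The Euclidean property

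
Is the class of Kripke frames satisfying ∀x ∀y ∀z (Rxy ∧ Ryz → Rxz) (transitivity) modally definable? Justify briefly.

Yes, by □q → □□q

Yes: it is transitivity, defined by the 4 schema □q → □□q.
Suppose □q→□□q is valid. Take Rxy, Ryz and set V(q)={w : Rxw}. Then □q at x, so □□q at x, so □q at y, so q at z, i.e. Rxz.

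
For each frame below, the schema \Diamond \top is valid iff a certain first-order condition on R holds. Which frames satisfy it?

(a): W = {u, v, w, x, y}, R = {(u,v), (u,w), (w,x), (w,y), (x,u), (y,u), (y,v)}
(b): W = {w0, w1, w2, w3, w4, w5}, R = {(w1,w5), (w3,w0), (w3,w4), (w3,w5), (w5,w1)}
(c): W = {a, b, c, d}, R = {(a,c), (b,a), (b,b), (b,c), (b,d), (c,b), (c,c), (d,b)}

(c)

Frame correspondent (Sahlqvist): \forall x \exists y Rxy — i.e. seriality.
(a): fails — world v has no successor.
(b): fails — world w0 has no successor.
(c): satisfies the condition.
Valid on: (c).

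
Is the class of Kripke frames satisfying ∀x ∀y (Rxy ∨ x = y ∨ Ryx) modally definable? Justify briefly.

No

Any modally definable frame class is closed under disjoint unions.
Take 2 disjoint single-world reflexive frames: each is trivially connected, but their disjoint union has 2 worlds with no edge between distinct components, so it is not connected.
Hence connectedness of R is not modally definable.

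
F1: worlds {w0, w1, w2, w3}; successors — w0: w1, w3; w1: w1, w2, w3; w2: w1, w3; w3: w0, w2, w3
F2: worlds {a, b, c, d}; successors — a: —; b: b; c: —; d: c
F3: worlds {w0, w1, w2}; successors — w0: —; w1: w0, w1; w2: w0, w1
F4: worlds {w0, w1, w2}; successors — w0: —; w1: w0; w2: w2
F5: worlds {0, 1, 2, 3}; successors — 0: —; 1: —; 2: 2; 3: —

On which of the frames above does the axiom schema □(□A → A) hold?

F5

This is the axiom for shift-reflexivity; its first-order frame correspondent is ∀x ∀y (Rxy → Ryy).
F1: fails — Rw1w2 but not Rw2w2.
F2: fails — Rdc but not Rcc.
F3: fails — Rw1w0 but not Rw0w0.
F4: fails — Rw1w0 but not Rw0w0.
F5: satisfies the condition.
Valid on: F5.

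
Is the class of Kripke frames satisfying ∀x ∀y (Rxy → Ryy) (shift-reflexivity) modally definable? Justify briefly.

The condition is shift-reflexivity. A defining modal formula is □(□r → r).
Suppose □(□r→r) is valid. Take Rxy and set V(r)={w : Ryw}. Then at y, □r holds; since □(□r→r) at x, □r→r at y, so r at y, i.e. Ryy.

Definable; □(□r → r) defines it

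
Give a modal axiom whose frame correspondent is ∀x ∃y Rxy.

This is seriality; the standard corresponding axiom is D: □p → ◇p.

□p → ◇p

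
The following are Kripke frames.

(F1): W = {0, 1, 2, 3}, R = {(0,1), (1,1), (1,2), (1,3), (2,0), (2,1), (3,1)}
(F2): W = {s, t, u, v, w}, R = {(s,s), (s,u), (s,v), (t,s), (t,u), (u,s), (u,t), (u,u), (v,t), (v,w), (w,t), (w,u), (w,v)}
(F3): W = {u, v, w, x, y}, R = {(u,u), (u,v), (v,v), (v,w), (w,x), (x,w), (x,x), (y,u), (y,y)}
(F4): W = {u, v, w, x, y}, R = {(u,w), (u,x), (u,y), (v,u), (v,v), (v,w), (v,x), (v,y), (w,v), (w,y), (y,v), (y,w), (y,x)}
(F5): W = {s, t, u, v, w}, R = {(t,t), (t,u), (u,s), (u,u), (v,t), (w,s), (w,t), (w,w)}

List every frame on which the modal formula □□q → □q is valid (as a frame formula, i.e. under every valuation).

(F3), (F4), (F5)

Frame correspondent (Sahlqvist): ∀x ∀y (Rxy → ∃z (Rxz ∧ Rzy)) — i.e. density.
(F1): fails — R20 but no z with R2z and Rz0.
(F2): fails — Rvw but no z with Rvz and Rzw.
(F3): holds.
(F4): holds.
(F5): holds.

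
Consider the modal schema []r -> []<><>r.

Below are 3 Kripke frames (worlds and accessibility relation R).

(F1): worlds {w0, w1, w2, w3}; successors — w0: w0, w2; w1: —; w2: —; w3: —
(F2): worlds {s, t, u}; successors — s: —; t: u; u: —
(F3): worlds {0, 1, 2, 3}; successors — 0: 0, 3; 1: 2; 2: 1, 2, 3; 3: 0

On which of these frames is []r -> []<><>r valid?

(F3)

Frame correspondent (Sahlqvist): forall x forall z (xRz -> exists w (xRw & z R^2 w)) — i.e. a generalized confluence (Geach) condition.
(F1): fails — w0Rw2 but no w with w0Rw and w2R²w.
(F2): fails — tRu but no w with tRw and uR²w.
(F3): condition met.
Valid on: (F3).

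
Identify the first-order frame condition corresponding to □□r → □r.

density: ∀x ∀y (Rxy → ∃z (Rxz ∧ Rzy))

Suppose □□r→□r is valid. Take Rxy and set V(r)={w : xR²w}. Then □□r at x, so □r at x, so r at y, i.e. ∃z(Rxz∧Rzy).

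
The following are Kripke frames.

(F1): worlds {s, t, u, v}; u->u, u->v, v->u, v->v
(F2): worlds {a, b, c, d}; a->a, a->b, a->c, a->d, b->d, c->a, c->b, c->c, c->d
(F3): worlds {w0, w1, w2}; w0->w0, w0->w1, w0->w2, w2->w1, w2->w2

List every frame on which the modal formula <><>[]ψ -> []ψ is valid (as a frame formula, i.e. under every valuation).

(F1)

The schema corresponds to a generalized confluence (Geach) condition: forall x forall y forall z ((x R^2 y & xRz) -> exists w (yRw & z = w)).
(F1): ✓.
(F2): fails — aR²b, aRa but no w with bRw and a=w.
(F3): fails — w0R²w1, w0Rw0 but no w with w1Rw and w0=w.
Valid on: (F1).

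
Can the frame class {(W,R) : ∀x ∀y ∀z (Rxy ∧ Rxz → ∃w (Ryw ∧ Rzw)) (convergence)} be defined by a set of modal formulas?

The condition is convergence. A defining modal formula is ◇□q → □◇q.
Suppose ◇□q→□◇q is valid. Take Rxy, Rxz and set V(q)={w : Ryw}. Then □q at y so ◇□q at x, so □◇q at x, so ◇q at z, giving w with Rzw and Ryw.

Definable; ◇□q → □◇q defines it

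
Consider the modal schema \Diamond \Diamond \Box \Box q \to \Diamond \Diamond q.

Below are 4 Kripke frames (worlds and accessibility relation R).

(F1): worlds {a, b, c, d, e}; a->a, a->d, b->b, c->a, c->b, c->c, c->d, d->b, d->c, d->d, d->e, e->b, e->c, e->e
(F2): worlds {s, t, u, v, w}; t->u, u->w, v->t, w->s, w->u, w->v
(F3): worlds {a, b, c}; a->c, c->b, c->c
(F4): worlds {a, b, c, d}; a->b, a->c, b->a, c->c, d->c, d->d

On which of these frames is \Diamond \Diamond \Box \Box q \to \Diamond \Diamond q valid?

(F1), (F4)

Frame correspondent (Sahlqvist): \forall x \forall y (x R^2 y \to \exists w (y R^2 w \wedge x R^2 w)) — i.e. a generalized confluence (Geach) condition.
(F1): holds.
(F2): fails — uR²s but no w* with sR²w* and uR²w*.
(F3): fails — aR²b but no w with bR²w and aR²w.
(F4): holds.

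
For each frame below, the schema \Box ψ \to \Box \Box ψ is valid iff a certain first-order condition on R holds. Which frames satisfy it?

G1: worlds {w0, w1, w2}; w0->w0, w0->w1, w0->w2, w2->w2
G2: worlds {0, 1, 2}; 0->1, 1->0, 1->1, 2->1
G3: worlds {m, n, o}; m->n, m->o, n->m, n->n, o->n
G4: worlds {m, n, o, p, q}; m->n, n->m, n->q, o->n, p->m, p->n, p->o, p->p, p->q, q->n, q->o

The schema corresponds to transitivity: \forall x \forall y \forall z (Rxy \wedge Ryz \to Rxz).
G1: condition met.
G2: fails — R01 and R10 but not R00.
G3: fails — Ron and Rnm but not Rom.
G4: fails — Ron and Rnq but not Roq.

G1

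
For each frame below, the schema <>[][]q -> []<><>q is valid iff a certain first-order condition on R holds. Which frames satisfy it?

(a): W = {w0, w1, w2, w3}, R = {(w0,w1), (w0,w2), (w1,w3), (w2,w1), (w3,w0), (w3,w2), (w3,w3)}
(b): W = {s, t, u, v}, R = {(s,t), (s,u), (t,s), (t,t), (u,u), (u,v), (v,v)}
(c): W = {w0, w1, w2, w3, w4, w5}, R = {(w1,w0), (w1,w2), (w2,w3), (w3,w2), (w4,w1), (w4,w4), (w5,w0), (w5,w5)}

(a), (b)

This is the axiom for a generalized confluence (Geach) condition; its first-order frame correspondent is forall x forall y forall z ((xRy & xRz) -> exists w (y R^2 w & z R^2 w)).
(a): satisfies the condition.
(b): satisfies the condition.
(c): fails — w1Rw0, w1Rw0 but no w with w0R²w and w0R²w.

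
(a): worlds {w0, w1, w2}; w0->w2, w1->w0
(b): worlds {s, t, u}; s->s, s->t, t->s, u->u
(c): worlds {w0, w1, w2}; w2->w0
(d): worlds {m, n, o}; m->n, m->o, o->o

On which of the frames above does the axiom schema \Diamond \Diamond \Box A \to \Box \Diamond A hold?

The schema corresponds to a generalized confluence (Geach) condition: \forall x \forall y \forall z ((x R^2 y \wedge xRz) \to \exists w (yRw \wedge zRw)).
(a): fails — w1R²w2, w1Rw0 but no w with w2Rw and w0Rw.
(b): holds.
(c): holds.
(d): fails — mR²o, mRn but no w with oRw and nRw.

(b), (c)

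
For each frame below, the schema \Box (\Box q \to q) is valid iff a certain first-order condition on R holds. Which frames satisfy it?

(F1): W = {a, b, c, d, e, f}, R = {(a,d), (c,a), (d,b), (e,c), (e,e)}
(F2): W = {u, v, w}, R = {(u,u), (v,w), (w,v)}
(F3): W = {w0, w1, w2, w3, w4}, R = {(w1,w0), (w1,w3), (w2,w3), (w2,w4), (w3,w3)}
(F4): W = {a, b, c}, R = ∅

(F4)

This is the axiom for shift-reflexivity; its first-order frame correspondent is \forall x \forall y (Rxy \to Ryy).
(F1): fails — Rec but not Rcc.
(F2): fails — Rvw but not Rww.
(F3): fails — Rw1w0 but not Rw0w0.
(F4): holds.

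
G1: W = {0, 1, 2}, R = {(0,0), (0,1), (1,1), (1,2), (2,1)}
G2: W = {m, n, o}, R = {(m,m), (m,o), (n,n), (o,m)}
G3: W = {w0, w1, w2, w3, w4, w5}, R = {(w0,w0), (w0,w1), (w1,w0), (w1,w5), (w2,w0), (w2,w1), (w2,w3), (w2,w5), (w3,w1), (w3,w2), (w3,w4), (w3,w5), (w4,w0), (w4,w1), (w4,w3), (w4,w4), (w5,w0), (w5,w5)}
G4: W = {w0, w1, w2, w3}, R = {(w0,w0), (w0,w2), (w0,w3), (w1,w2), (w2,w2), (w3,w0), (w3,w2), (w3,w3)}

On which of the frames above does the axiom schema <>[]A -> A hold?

Frame correspondent (Sahlqvist): forall x forall y (xRy -> exists w (yRw & x = w)) — i.e. a generalized confluence (Geach) condition.
G1: fails — 0R1 but no w with 1Rw and 0=w.
G2: holds.
G3: fails — w1Rw5 but no w with w5Rw and w1=w.
G4: fails — w0Rw2 but no w with w2Rw and w0=w.
Valid on: G2.

G2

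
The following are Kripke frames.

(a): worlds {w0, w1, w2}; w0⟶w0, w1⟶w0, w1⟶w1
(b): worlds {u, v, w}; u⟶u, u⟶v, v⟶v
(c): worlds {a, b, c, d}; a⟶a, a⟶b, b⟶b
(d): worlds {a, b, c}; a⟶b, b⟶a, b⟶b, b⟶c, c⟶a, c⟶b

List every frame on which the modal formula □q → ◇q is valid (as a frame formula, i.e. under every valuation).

(d)

This is the axiom for seriality; its first-order frame correspondent is ∀x ∃y Rxy.
(a): fails — world w2 has no successor.
(b): fails — world w has no successor.
(c): fails — world c has no successor.
(d): ✓.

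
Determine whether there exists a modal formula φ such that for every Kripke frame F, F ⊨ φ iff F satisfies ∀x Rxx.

The condition is reflexivity. A defining modal formula is □p → p.
Suppose □p→p is valid. At any x set V(p)={w : Rxw}. Then □p holds at x, so p holds at x, i.e. Rxx.

Definable; □p → p defines it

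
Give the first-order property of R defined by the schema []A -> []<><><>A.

forall x forall z (xRz -> exists w (xRw & z R^3 w))

This is a Sahlqvist (Geach-type) schema ◇^0□^1A → □^1◇^3A.
First-order correspondent: forall x forall z (xRz -> exists w (xRw & z R^3 w)).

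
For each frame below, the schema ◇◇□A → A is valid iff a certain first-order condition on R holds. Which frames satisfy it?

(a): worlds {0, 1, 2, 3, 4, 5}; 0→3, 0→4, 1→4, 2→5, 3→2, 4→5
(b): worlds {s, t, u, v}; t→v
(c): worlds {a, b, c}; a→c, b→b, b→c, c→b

(b)

Frame correspondent (Sahlqvist): ∀x ∀y (xR²y → ∃w (yRw ∧ x = w)) — i.e. a generalized confluence (Geach) condition.
(a): fails — 0R²2 but no w with 2Rw and 0=w.
(b): holds.
(c): fails — aR²b but no w with bRw and a=w.
Valid on: (b).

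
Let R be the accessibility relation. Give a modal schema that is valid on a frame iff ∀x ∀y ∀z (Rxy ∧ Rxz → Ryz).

◇s → □◇s

The condition is the Euclidean property. The 5 schema ◇s → □◇s defines it.
Suppose ◇s→□◇s is valid. Take Rxy, Rxz and set V(s)={y}. Then ◇s at x, so □◇s at x, so ◇s at z, so some w with Rzw has s; w=y, i.e. Rzy. By symmetry of the argument, Ryz.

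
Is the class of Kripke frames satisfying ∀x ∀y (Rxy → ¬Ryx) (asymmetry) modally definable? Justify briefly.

If a class were modally definable it would be closed under surjective bounded morphisms (Goldblatt–Thomason).
The 5-cycle (worlds a,b,c,d,e with a→b→c→d→e→a) is asymmetric. Mapping every world to a single reflexive point • is a surjective bounded morphism, and the reflexive point is not asymmetric (R•• but asymmetry requires ¬R••).
So the class is not modally definable.

No — not modally definable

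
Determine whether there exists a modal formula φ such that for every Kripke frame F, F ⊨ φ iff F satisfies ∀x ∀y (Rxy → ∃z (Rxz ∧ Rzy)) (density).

This is a Sahlqvist condition; the C4 axiom □□r → □r defines it.
Suppose □□r→□r is valid. Take Rxy and set V(r)={w : xR²w}. Then □□r at x, so □r at x, so r at y, i.e. ∃z(Rxz∧Rzy).

Yes, by □□r → □r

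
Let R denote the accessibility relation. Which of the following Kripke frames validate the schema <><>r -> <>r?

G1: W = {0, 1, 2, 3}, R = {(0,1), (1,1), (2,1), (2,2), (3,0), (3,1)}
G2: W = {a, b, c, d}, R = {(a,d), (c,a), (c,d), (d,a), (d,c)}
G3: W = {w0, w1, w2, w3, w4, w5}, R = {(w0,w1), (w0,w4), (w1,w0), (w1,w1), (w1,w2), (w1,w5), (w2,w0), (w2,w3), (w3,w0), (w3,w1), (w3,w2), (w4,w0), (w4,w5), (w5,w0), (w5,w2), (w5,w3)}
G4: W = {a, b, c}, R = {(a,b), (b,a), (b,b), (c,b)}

G1

Frame correspondent (Sahlqvist): forall x forall y forall z (Rxy & Ryz -> Rxz) — i.e. transitivity.
G1: holds.
G2: fails — Rcd and Rdc but not Rcc.
G3: fails — Rw1w5 and Rw5w3 but not Rw1w3.
G4: fails — Rab and Rba but not Raa.
Valid on: G1.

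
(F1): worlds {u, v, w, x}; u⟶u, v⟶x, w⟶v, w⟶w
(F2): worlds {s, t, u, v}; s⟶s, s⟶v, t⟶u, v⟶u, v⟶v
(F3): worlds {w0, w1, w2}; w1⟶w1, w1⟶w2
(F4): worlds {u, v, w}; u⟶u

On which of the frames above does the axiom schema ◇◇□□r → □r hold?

(F4)

The schema corresponds to a generalized confluence (Geach) condition: ∀x ∀y ∀z ((xR²y ∧ xRz) → ∃w (yR²w ∧ z = w)).
(F1): fails — wR²v, wRv but no t with vR²t and v=t.
(F2): fails — sR²u, sRs but no w with uR²w and s=w.
(F3): fails — w1R²w2, w1Rw1 but no w with w2R²w and w1=w.
(F4): condition met.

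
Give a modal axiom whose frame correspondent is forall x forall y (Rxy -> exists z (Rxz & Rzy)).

This is density; the standard corresponding axiom is C4: □□s → □s.
Suppose □□s→□s is valid. Take Rxy and set V(s)={w : xR²w}. Then □□s at x, so □s at x, so s at y, i.e. ∃z(Rxz∧Rzy).

□□s → □s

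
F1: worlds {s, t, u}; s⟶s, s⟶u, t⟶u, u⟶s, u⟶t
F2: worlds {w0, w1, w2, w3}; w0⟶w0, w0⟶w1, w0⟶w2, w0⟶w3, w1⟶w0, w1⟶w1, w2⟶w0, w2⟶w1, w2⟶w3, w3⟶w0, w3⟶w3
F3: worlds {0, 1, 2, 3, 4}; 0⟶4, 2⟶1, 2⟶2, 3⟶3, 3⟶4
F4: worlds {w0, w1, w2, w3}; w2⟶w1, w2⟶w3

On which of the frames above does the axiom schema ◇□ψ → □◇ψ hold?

This is the axiom for convergence; its first-order frame correspondent is ∀x ∀y ∀z (Rxy ∧ Rxz → ∃w (Ryw ∧ Rzw)).
F1: condition met.
F2: condition met.
F3: fails — R04 and R04 but 4 and 4 have no common successor.
F4: fails — Rw2w1 and Rw2w1 but w1 and w1 have no common successor.

F1, F2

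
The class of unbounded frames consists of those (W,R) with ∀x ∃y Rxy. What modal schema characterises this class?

□r → ◇r

This is seriality; the standard corresponding axiom is D: □r → ◇r.
Suppose □r→◇r is valid. At any x set V(r)=W. Then □r at x, so ◇r at x, so x has a successor.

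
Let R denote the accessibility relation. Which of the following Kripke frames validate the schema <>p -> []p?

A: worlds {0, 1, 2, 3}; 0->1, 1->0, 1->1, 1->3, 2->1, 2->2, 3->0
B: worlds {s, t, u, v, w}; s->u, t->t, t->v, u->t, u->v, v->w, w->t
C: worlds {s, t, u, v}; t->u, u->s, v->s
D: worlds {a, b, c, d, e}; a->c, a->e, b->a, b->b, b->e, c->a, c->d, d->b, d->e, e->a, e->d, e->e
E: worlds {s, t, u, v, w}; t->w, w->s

C, E

This is the axiom for partial functionality; its first-order frame correspondent is forall x forall y forall z (Rxy & Rxz -> y = z).
A: fails — 1 sees both 0 and 1.
B: fails — t sees both t and v.
C: ✓.
D: fails — a sees both c and e.
E: ✓.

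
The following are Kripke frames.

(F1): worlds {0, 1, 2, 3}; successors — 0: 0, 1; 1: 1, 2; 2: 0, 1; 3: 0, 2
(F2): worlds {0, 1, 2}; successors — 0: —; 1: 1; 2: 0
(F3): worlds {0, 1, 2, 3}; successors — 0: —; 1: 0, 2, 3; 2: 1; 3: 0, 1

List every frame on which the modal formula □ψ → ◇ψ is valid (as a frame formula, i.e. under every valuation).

(F1)

The schema corresponds to seriality: ∀x ∃y Rxy.
(F1): condition met.
(F2): fails — world 0 has no successor.
(F3): fails — world 0 has no successor.
Valid on: (F1).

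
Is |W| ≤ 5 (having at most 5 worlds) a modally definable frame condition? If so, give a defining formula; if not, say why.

Not definable by any modal formula

Any modally definable frame class is closed under disjoint unions.
Any modal formula valid on each of 6 disjoint one-world frames is valid on their disjoint union (validity is preserved under disjoint unions). Each one-world frame has |W|=1≤5, but the union has |W|=6.
So no modal formula (or set of formulas) defines exactly the |W|≤5 frames.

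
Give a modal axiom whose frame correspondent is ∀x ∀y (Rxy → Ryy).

A defining formula is □(□ψ → ψ) (the T□ axiom).
Suppose □(□ψ→ψ) is valid. Take Rxy and set V(ψ)={w : Ryw}. Then at y, □ψ holds; since □(□ψ→ψ) at x, □ψ→ψ at y, so ψ at y, i.e. Ryy.

□(□ψ → ψ)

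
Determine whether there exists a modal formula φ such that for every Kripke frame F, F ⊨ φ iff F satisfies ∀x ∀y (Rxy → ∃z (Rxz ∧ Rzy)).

Yes: it is density, defined by the C4 schema □□r → □r.
Suppose □□r→□r is valid. Take Rxy and set V(r)={w : xR²w}. Then □□r at x, so □r at x, so r at y, i.e. ∃z(Rxz∧Rzy).

Yes, by □□r → □r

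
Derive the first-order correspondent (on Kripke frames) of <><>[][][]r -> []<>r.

This is a Sahlqvist (Geach-type) schema ◇^2□^3r → □^1◇^1r.
Minimal-valuation argument: fix x; take any y with xR^2y and any z with xR^1z. Set V(r) to the set of worlds R-reachable from y in exactly 3 steps. Then □^3r holds at y, so the antecedent holds at x; validity forces ◇^1r at z, giving a w with zR^1w and yR^3w.
First-order correspondent: forall x forall y forall z ((x R^2 y & xRz) -> exists w (y R^3 w & zRw)).

forall x forall y forall z ((x R^2 y & xRz) -> exists w (y R^3 w & zRw))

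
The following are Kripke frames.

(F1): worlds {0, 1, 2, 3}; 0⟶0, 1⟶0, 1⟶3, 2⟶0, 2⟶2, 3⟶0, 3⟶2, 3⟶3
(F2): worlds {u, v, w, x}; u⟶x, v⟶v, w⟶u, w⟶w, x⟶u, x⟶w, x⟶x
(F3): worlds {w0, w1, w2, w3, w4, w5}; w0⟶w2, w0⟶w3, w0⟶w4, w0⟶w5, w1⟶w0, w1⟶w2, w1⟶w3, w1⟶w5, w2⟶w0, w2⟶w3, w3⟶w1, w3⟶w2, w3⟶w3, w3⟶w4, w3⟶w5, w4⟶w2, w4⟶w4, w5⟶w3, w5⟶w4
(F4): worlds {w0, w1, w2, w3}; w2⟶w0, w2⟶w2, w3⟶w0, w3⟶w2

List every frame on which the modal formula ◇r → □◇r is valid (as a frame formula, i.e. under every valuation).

This is the axiom for the Euclidean property; its first-order frame correspondent is ∀x ∀y ∀z (Rxy ∧ Rxz → Ryz).
(F1): fails — R10 and R13 but not R03.
(F2): fails — Rwu and Rww but not Ruw.
(F3): fails — Rw0w4 and Rw0w3 but not Rw4w3.
(F4): fails — Rw2w0 and Rw2w0 but not Rw0w0.

none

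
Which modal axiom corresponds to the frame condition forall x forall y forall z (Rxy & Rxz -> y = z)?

◇p → □p

A defining formula is ◇p → □p (the CD axiom).
Suppose ◇p→□p is valid. Take Rxy, Rxz and set V(p)={y}. Then ◇p at x, so □p at x, so p at z, i.e. z=y.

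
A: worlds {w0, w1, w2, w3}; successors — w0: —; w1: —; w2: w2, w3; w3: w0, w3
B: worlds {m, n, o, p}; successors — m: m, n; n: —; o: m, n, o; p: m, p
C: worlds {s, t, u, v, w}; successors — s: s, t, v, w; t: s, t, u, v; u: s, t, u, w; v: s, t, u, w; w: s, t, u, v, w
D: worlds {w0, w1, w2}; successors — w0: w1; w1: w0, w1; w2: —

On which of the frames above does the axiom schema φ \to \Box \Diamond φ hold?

D

Frame correspondent (Sahlqvist): \forall x \forall y (Rxy \to Ryx) — i.e. symmetry.
A: fails — Rw3w0 but not Rw0w3.
B: fails — Rom but not Rmo.
C: fails — Rvu but not Ruv.
D: holds.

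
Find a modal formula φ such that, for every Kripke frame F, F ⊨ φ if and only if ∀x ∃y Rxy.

A defining formula is □q → ◇q (the D axiom).
Suppose □q→◇q is valid. At any x set V(q)=W. Then □q at x, so ◇q at x, so x has a successor.

□q → ◇q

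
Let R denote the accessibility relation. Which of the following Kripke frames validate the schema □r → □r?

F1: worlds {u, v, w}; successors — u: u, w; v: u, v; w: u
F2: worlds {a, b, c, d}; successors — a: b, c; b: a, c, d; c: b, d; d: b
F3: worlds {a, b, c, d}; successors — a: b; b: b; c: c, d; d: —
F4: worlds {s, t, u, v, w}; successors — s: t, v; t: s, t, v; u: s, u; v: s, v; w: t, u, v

Frame correspondent (Sahlqvist): ∀x ∀z (xRz → ∃w (xRw ∧ z = w)) — i.e. a generalized confluence (Geach) condition.
F1: holds.
F2: holds.
F3: holds.
F4: holds.
Valid on: F1, F2, F3, F4.

F1, F2, F3, F4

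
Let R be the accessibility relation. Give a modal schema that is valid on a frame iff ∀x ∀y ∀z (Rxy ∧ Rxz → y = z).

◇q → □q

The condition is partial functionality. The CD schema ◇q → □q defines it.
Suppose ◇q→□q is valid. Take Rxy, Rxz and set V(q)={y}. Then ◇q at x, so □q at x, so q at z, i.e. z=y.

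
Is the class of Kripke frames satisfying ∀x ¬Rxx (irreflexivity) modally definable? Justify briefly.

Not definable by any modal formula

Modal frame validity is preserved under surjective bounded morphisms.
The 5-cycle (worlds a,b,c,d,e with a→b→c→d→e→a) is irreflexive, and the map sending every world to a single reflexive point • is a surjective bounded morphism (forth: every edge maps to (•,•); back: every world has a successor). So any modal formula valid on the 5-cycle is also valid on the reflexive point, which is not irreflexive.
So no modal formula (or set of formulas) defines exactly the irreflexive frames.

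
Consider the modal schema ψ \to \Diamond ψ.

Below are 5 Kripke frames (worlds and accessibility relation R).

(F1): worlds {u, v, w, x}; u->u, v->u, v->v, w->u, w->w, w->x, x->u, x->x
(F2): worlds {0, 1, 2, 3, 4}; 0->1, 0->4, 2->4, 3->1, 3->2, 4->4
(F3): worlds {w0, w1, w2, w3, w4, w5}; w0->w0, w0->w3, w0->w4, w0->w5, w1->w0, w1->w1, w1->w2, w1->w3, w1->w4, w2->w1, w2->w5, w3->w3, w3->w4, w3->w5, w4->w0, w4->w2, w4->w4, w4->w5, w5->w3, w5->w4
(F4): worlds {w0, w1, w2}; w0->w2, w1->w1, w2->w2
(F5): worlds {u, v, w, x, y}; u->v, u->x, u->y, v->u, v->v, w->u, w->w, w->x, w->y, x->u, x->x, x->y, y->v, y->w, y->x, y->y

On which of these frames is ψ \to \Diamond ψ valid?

(F1)

This is the axiom for reflexivity; its first-order frame correspondent is \forall x Rxx.
(F1): ✓.
(F2): fails — world 0 does not see itself.
(F3): fails — world w2 does not see itself.
(F4): fails — world w0 does not see itself.
(F5): fails — world u does not see itself.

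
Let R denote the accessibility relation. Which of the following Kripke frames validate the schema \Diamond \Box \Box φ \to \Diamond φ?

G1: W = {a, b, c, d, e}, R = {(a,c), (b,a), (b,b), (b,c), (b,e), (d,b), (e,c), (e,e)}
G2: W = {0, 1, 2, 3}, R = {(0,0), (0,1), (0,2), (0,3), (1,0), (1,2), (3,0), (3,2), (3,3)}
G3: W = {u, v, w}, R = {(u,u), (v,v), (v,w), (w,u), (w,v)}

G3

Frame correspondent (Sahlqvist): \forall x \forall y (xRy \to \exists w (y R^2 w \wedge xRw)) — i.e. a generalized confluence (Geach) condition.
G1: fails — aRc but no w with cR²w and aRw.
G2: fails — 0R2 but no w with 2R²w and 0Rw.
G3: holds.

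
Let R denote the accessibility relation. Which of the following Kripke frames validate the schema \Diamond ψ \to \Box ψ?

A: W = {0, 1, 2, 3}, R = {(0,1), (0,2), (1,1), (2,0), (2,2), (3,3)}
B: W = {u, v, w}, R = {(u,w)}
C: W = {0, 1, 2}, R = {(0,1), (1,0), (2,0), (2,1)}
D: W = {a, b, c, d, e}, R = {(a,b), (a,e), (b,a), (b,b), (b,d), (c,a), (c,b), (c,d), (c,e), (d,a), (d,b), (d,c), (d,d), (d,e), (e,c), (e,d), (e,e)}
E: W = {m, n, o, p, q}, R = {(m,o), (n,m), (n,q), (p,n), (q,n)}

B

Frame correspondent (Sahlqvist): \forall x \forall y \forall z (Rxy \wedge Rxz \to y = z) — i.e. partial functionality.
A: fails — 0 sees both 1 and 2.
B: satisfies the condition.
C: fails — 2 sees both 0 and 1.
D: fails — a sees both b and e.
E: fails — n sees both m and q.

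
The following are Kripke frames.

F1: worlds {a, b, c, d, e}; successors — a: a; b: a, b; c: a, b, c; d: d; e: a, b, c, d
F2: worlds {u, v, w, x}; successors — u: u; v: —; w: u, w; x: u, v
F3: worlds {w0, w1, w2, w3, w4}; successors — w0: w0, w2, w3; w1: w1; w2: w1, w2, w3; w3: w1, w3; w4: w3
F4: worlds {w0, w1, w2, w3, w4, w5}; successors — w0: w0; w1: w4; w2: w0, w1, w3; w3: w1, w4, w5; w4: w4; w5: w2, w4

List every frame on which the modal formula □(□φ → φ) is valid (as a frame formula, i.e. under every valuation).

This is the axiom for shift-reflexivity; its first-order frame correspondent is ∀x ∀y (Rxy → Ryy).
F1: condition met.
F2: fails — Rxv but not Rvv.
F3: condition met.
F4: fails — Rw3w5 but not Rw5w5.
Valid on: F1, F3.

F1, F3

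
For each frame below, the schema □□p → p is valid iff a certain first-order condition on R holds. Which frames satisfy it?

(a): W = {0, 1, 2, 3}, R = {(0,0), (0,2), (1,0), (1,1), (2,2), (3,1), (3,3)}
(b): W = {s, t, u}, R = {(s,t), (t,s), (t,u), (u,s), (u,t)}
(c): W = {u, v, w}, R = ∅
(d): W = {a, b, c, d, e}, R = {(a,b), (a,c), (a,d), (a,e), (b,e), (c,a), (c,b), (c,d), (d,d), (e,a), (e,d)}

Frame correspondent (Sahlqvist): ∀x ∃w (xR²w ∧ x = w) — i.e. a generalized confluence (Geach) condition.
(a): ✓.
(b): ✓.
(c): fails — at u but no t with uR²t and u=t.
(d): fails — at b but no w with bR²w and b=w.
Valid on: (a), (b).

(a), (b)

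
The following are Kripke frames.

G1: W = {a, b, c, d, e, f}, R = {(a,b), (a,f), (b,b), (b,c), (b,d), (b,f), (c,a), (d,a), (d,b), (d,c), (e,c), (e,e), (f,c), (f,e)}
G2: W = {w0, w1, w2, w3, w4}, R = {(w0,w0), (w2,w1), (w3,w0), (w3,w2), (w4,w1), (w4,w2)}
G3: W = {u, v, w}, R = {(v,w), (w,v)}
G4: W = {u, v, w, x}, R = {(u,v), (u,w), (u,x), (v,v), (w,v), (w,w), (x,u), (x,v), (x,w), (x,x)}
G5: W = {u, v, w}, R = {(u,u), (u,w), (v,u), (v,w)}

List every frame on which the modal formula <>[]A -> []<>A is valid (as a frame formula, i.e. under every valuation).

Frame correspondent (Sahlqvist): forall x forall y forall z (Rxy & Rxz -> exists w (Ryw & Rzw)) — i.e. convergence.
G1: fails — Rbc and Rbf but c and f have no common successor.
G2: fails — Rw2w1 and Rw2w1 but w1 and w1 have no common successor.
G3: ✓.
G4: ✓.
G5: fails — Ruw and Ruw but w and w have no common successor.

G3, G4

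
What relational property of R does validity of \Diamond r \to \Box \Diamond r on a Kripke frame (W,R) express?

the Euclidean property: \forall x \forall y \forall z (Rxy \wedge Rxz \to Ryz)

Suppose ◇r→□◇r is valid. Take Rxy, Rxz and set V(r)={y}. Then ◇r at x, so □◇r at x, so ◇r at z, so some w with Rzw has r; w=y, i.e. Rzy. By symmetry of the argument, Ryz.
Conversely, on a frame with the Euclidean property the schema holds at every world under every valuation.
Frame condition: \forall x \forall y \forall z (Rxy \wedge Rxz \to Ryz).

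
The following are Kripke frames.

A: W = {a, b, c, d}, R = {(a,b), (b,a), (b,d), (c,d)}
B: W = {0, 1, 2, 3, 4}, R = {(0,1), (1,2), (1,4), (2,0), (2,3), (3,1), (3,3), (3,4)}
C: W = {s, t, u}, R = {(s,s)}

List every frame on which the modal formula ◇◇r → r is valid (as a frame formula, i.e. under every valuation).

C

Frame correspondent (Sahlqvist): ∀x ∀y (xR²y → ∃w (y = w ∧ x = w)) — i.e. a generalized confluence (Geach) condition.
A: fails — aR²d but d ≠ a.
B: fails — 0R²2 but 2 ≠ 0.
C: holds.
Valid on: C.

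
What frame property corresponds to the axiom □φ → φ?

reflexivity

Suppose □φ→φ is valid. At any x set V(φ)={w : Rxw}. Then □φ holds at x, so φ holds at x, i.e. Rxx.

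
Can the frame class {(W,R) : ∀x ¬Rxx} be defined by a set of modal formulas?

Not modally definable

Any modally definable frame class is closed under surjective bounded morphisms.
The 3-cycle (worlds a,b,c with a→b→c→a) is irreflexive, and the map sending every world to a single reflexive point • is a surjective bounded morphism (forth: every edge maps to (•,•); back: every world has a successor). So any modal formula valid on the 3-cycle is also valid on the reflexive point, which is not irreflexive.
So no modal formula (or set of formulas) defines exactly the irreflexive frames.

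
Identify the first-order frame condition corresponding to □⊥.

emptiness of R: ∀x ∀y ¬Rxy

□⊥ is valid iff no world has any successor (otherwise □⊥ fails at any world with one).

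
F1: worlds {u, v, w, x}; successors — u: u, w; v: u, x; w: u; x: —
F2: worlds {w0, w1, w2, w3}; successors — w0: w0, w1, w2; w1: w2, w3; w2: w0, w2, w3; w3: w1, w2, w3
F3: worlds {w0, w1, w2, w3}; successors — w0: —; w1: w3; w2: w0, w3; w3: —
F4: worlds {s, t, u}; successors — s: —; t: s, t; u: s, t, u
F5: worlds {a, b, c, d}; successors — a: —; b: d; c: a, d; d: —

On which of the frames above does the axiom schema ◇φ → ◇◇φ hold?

Frame correspondent (Sahlqvist): ∀x ∀y (xRy → ∃w (y = w ∧ xR²w)) — i.e. a generalized confluence (Geach) condition.
F1: fails — vRx but no t with x=t and vR²t.
F2: condition met.
F3: fails — w1Rw3 but no w with w3=w and w1R²w.
F4: condition met.
F5: fails — bRd but no w with d=w and bR²w.
Valid on: F2, F4.

F2, F4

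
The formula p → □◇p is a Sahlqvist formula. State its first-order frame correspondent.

Symmetry

Suppose p→□◇p is valid. Take Rxy and set V(p)={x}. Then p at x, so □◇p at x, so ◇p at y, so some z with Ryz has p; z=x, i.e. Ryx.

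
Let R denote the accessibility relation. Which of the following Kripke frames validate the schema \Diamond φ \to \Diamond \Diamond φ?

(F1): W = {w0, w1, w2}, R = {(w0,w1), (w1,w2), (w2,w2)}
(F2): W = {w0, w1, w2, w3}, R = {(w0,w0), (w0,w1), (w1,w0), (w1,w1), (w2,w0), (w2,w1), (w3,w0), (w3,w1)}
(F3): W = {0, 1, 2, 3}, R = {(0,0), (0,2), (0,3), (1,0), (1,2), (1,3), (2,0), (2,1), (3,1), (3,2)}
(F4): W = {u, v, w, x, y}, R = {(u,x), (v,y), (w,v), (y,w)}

This is the axiom for a generalized confluence (Geach) condition; its first-order frame correspondent is \forall x \forall y (xRy \to \exists w (y = w \wedge x R^2 w)).
(F1): fails — w0Rw1 but no w with w1=w and w0R²w.
(F2): ✓.
(F3): fails — 2R1 but no w with 1=w and 2R²w.
(F4): fails — uRx but no t with x=t and uR²t.
Valid on: (F2).

(F2)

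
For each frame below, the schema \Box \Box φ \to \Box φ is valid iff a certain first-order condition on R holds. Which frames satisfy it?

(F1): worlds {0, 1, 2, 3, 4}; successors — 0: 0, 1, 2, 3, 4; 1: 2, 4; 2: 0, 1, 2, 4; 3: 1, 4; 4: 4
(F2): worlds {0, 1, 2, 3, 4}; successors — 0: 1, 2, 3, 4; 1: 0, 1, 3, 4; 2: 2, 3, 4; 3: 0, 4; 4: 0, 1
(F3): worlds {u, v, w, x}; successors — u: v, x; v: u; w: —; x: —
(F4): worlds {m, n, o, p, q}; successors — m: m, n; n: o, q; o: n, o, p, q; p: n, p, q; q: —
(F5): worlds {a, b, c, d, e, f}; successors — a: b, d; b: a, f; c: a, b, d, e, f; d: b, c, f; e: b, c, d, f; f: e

(F2), (F4)

This is the axiom for density; its first-order frame correspondent is \forall x \forall y (Rxy \to \exists z (Rxz \wedge Rzy)).
(F1): fails — R31 but no z with R3z and Rz1.
(F2): condition met.
(F3): fails — Ruv but no z with Ruz and Rzv.
(F4): condition met.
(F5): fails — Rdc but no z with Rdz and Rzc.
Valid on: (F2), (F4).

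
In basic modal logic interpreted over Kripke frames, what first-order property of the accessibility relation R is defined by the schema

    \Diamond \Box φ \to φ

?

Symmetry

Replacing φ by ¬φ and contraposing gives the equivalent schema φ → □◇φ.
Suppose φ→□◇φ is valid. Take Rxy and set V(φ)={x}. Then φ at x, so □◇φ at x, so ◇φ at y, so some z with Ryz has φ; z=x, i.e. Ryx.
Conversely, on a frame with symmetry the schema holds at every world under every valuation.
Frame condition: \forall x \forall y (Rxy \to Ryx).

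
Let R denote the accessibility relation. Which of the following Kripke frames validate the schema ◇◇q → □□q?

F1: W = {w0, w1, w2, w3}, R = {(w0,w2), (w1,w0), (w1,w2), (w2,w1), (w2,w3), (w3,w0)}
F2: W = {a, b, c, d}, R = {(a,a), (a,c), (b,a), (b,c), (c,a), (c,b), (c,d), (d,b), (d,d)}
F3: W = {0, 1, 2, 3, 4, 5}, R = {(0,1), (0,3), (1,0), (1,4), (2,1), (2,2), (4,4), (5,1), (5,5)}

This is the axiom for a generalized confluence (Geach) condition; its first-order frame correspondent is ∀x ∀y ∀z ((xR²y ∧ xR²z) → ∃w (y = w ∧ z = w)).
F1: fails — w0R²w1, w0R²w3 but w1 ≠ w3.
F2: fails — aR²a, aR²b but a ≠ b.
F3: fails — 0R²0, 0R²4 but 0 ≠ 4.
Valid on no frame.

none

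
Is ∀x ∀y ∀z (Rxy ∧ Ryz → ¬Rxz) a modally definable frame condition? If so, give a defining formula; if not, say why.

No — not modally definable

Any modally definable frame class is closed under surjective bounded morphisms.
The 5-cycle (worlds w0,w1,w2,w3,w4 with w0→w1→w2→w3→w4→w0) is intransitive. Mapping every world to a single reflexive point • is a surjective bounded morphism; the reflexive point is not intransitive (R••∧R•• but R••).
So the class is not modally definable.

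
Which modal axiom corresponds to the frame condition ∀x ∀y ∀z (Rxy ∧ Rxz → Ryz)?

A defining formula is ◇ψ → □◇ψ (the 5 axiom).

◇ψ → □◇ψ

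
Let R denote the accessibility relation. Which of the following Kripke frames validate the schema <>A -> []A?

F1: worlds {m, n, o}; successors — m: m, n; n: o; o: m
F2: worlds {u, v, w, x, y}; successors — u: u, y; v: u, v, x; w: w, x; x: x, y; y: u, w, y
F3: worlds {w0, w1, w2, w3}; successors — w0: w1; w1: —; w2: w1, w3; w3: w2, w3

The schema corresponds to partial functionality: forall x forall y forall z (Rxy & Rxz -> y = z).
F1: fails — m sees both m and n.
F2: fails — u sees both u and y.
F3: fails — w2 sees both w1 and w3.

none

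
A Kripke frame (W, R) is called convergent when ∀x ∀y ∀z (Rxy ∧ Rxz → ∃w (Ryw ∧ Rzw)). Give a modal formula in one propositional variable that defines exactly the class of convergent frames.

A defining formula is ◇□p → □◇p (the .2 axiom).

◇□p → □◇p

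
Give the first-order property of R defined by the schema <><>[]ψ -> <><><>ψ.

forall x forall y (x R^2 y -> exists w (yRw & x R^3 w))

This is a Sahlqvist (Geach-type) schema ◇^2□^1ψ → □^0◇^3ψ.
First-order correspondent: forall x forall y (x R^2 y -> exists w (yRw & x R^3 w)).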